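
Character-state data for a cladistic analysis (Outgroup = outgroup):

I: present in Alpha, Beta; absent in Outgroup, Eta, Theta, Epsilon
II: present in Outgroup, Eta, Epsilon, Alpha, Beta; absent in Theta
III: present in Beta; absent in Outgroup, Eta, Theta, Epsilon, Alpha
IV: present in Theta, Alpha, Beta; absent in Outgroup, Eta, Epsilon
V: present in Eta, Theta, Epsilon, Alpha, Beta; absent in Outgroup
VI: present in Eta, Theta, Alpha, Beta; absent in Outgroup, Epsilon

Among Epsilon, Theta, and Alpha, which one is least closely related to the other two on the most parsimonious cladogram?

Epsilon

Character polarity is set by the outgroup: the derived state is whichever differs from the outgroup's state, so for II the derived state is 'absent', and for the remaining characters it is 'present'.
I (derived state 'present') is shared by Alpha and Beta — a synapomorphy uniting that clade.
II: derived state 'absent' in Theta only — an autapomorphy, so it tells us nothing about relationships among taxa.
III (derived state 'present') is unique to Beta (autapomorphy; uninformative for grouping).
IV (derived state 'present') is shared by Alpha, Beta, and Theta — a synapomorphy uniting that clade.
All ingroup taxa share the derived state 'present' for V; it defines the ingroup but does not resolve relationships within it.
VI (derived state 'present') is shared by Alpha, Beta, Eta, and Theta — a synapomorphy uniting that clade.
Most parsimonious ingroup topology: ((Eta,(Theta,(Alpha,Beta))),Epsilon).
Theta and Alpha share a more recent common ancestor with each other than either does with Epsilon, so Epsilon is the least closely related of the three.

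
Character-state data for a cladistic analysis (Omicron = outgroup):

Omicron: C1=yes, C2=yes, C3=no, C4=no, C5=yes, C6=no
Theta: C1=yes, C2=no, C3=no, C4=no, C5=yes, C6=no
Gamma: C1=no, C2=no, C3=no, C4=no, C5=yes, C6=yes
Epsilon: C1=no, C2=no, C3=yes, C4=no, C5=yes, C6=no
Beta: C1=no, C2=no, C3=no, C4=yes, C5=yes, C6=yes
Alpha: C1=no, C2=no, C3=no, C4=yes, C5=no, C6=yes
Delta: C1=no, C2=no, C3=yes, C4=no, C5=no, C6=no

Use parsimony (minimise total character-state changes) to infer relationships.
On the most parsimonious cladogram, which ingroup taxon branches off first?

Character polarity is set by the outgroup: the derived state is whichever differs from the outgroup's state, so for C1, C2, C5 the derived state is 'no', and for the remaining characters it is 'yes'.
Only Alpha, Beta, Delta, Epsilon, and Gamma show the derived state 'no' for C1, supporting them as a clade.
All ingroup taxa share the derived state 'no' for C2; it defines the ingroup but does not resolve relationships within it.
Only Delta and Epsilon show the derived state 'yes' for C3, supporting them as a clade.
C4: derived state 'yes' in Alpha and Beta only — synapomorphy for {Alpha, Beta}.
C5 (state 'no') occurs in Alpha and Delta but conflicts with the nesting implied by the other characters — most parsimoniously interpreted as homoplasy.
Only Alpha, Beta, and Gamma show the derived state 'yes' for C6, supporting them as a clade.
Most parsimonious ingroup topology: (Theta,((Gamma,(Beta,Alpha)),(Epsilon,Delta))).
Theta is sister to the clade containing all other ingroup taxa, so it is the earliest-diverging (most basal) ingroup lineage.

Theta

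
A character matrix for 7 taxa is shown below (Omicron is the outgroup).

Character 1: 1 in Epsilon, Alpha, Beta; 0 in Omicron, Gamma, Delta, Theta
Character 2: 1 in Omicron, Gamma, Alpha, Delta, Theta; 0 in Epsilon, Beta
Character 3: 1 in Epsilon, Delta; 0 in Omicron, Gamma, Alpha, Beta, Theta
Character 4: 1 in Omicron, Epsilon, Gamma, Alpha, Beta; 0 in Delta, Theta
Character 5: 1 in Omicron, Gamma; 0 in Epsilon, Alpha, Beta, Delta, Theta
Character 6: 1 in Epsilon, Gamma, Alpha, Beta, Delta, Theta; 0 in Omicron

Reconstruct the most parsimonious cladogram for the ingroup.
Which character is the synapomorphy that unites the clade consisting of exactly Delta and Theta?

Character polarity is set by the outgroup: the derived state is whichever differs from the outgroup's state, so for Character 2, Character 4, Character 5 the derived state is '0', and for the remaining characters it is '1'.
Character 1 (derived state '1') is shared by Alpha, Beta, and Epsilon — a synapomorphy uniting that clade.
Character 2 (derived state '0') is shared by Beta and Epsilon — a synapomorphy uniting that clade.
Character 3 (state '1') occurs in Delta and Epsilon but conflicts with the nesting implied by the other characters — most parsimoniously interpreted as homoplasy.
Only Delta and Theta show the derived state '0' for Character 4, supporting them as a clade.
Character 5: derived state '0' in Alpha, Beta, Delta, Epsilon, and Theta only — synapomorphy for {Alpha, Beta, Delta, Epsilon, Theta}.
Character 6 (derived state '1') is shared by all ingroup taxa — unites the whole ingroup.
Most parsimonious ingroup topology: ((((Epsilon,Beta),Alpha),(Delta,Theta)),Gamma).
The clade {Delta, Theta} is supported by Character 4: its derived state '0' occurs in exactly those taxa and in no other taxon (including the outgroup).

Character 4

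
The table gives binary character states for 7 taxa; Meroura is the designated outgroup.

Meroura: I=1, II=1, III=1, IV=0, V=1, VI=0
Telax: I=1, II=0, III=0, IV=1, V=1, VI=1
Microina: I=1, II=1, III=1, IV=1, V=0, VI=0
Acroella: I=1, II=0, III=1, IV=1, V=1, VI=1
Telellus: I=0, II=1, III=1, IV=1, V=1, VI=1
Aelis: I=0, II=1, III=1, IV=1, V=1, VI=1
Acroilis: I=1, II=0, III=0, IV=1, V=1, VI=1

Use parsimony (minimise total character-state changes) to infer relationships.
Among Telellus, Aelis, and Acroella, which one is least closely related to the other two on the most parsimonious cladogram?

Acroella

Character polarity is set by the outgroup: the derived state is whichever differs from the outgroup's state, so for I, II, III, V the derived state is '0', and for the remaining characters it is '1'.
Only Aelis and Telellus show the derived state '0' for I, supporting them as a clade.
II (derived state '0') is shared by Acroella, Acroilis, and Telax — a synapomorphy uniting that clade.
III: derived state '0' in Acroilis and Telax only — synapomorphy for {Acroilis, Telax}.
IV (derived state '1') is shared by all ingroup taxa — unites the whole ingroup.
V: derived state '0' in Microina only — an autapomorphy, so it tells us nothing about relationships among taxa.
VI: derived state '1' in Acroella, Acroilis, Aelis, Telax, and Telellus only — synapomorphy for {Acroella, Acroilis, Aelis, Telax, Telellus}.
Most parsimonious ingroup topology: ((((Telax,Acroilis),Acroella),(Telellus,Aelis)),Microina).
Aelis and Telellus share a more recent common ancestor with each other than either does with Acroella, so Acroella is the least closely related of the three.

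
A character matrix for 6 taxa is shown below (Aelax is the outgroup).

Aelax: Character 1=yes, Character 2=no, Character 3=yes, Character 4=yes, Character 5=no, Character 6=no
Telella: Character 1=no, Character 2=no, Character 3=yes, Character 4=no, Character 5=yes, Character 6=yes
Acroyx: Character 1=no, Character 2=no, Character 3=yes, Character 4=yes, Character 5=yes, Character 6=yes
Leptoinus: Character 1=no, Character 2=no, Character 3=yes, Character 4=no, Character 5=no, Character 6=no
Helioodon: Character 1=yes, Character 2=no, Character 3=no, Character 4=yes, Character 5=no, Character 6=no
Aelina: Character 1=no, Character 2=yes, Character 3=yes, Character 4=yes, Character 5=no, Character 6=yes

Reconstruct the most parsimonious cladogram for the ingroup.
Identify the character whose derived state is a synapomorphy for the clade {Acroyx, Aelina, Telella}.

Character 6

Character polarity is set by the outgroup: the derived state is whichever differs from the outgroup's state, so for Character 1, Character 3, Character 4 the derived state is 'no', and for the remaining characters it is 'yes'.
Only Acroyx, Aelina, Leptoinus, and Telella show the derived state 'no' for Character 1, supporting them as a clade.
Character 2: derived state 'yes' in Aelina only — an autapomorphy, so it tells us nothing about relationships among taxa.
Character 3 (derived state 'no') is unique to Helioodon (autapomorphy; uninformative for grouping).
Character 4 groups Leptoinus and Telella, which is incompatible with the clades supported by the remaining characters; treating it as convergent (homoplasy) costs fewer steps than any alternative tree.
Character 5: derived state 'yes' in Acroyx and Telella only — synapomorphy for {Acroyx, Telella}.
Only Acroyx, Aelina, and Telella show the derived state 'yes' for Character 6, supporting them as a clade.
Most parsimonious ingroup topology: ((((Telella,Acroyx),Aelina),Leptoinus),Helioodon).
The clade {Acroyx, Aelina, Telella} is supported by Character 6: its derived state 'yes' occurs in exactly those taxa and in no other taxon (including the outgroup).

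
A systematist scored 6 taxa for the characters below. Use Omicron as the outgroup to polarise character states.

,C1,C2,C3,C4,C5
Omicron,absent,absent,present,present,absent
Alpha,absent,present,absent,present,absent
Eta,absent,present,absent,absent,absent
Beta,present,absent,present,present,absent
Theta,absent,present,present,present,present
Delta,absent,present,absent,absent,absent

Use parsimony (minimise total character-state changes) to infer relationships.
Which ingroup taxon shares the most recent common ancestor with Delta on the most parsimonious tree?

Character polarity is set by the outgroup: the derived state is whichever differs from the outgroup's state, so for C3, C4 the derived state is 'absent', and for the remaining characters it is 'present'.
C1 (derived state 'present') is unique to Beta (autapomorphy; uninformative for grouping).
Only Alpha, Delta, Eta, and Theta show the derived state 'present' for C2, supporting them as a clade.
C3 (derived state 'absent') is shared by Alpha, Delta, and Eta — a synapomorphy uniting that clade.
Only Delta and Eta show the derived state 'absent' for C4, supporting them as a clade.
C5 (derived state 'present') is unique to Theta (autapomorphy; uninformative for grouping).
Most parsimonious ingroup topology: (((Alpha,(Eta,Delta)),Theta),Beta).
Delta and Eta form a cherry on this tree, so they are sister taxa.

Eta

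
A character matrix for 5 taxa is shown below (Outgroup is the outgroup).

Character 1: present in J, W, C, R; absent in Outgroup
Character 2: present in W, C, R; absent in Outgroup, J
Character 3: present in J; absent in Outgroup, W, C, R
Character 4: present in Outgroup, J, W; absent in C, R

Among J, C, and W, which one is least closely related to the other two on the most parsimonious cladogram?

J

Character polarity is set by the outgroup: the derived state is whichever differs from the outgroup's state, so for Character 4 the derived state is 'absent', and for the remaining characters it is 'present'.
Character 1 (derived state 'present') is shared by all ingroup taxa — unites the whole ingroup.
Only C, R, and W show the derived state 'present' for Character 2, supporting them as a clade.
Character 3 (derived state 'present') is unique to J (autapomorphy; uninformative for grouping).
Character 4: derived state 'absent' in C and R only — synapomorphy for {C, R}.
Most parsimonious ingroup topology: (J,(W,(C,R))).
C and W share a more recent common ancestor with each other than either does with J, so J is the least closely related of the three.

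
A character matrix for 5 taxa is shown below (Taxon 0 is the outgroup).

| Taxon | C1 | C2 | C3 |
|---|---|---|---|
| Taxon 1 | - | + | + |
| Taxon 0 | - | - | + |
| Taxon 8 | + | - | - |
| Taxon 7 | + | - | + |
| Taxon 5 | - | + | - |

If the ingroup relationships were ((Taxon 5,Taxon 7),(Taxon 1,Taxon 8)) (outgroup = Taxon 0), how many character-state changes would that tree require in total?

Map each character onto ((Taxon 5,Taxon 7),(Taxon 1,Taxon 8)) (rooted by Taxon 0) and count the minimum state changes it requires (Fitch parsimony):
C1: 2; C2: 2; C3: 2.
Total tree length = 6.

6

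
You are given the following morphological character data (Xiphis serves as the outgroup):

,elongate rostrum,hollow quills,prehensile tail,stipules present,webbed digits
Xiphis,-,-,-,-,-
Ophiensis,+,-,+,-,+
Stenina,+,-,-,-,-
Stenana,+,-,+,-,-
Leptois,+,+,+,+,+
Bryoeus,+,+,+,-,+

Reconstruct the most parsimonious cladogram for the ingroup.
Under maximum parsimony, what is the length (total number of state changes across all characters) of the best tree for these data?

5

The outgroup has state '-' for every character, so '+' is the derived state throughout.
All ingroup taxa share the derived state '+' for elongate rostrum; it defines the ingroup but does not resolve relationships within it.
hollow quills: derived state '+' in Bryoeus and Leptois only — synapomorphy for {Bryoeus, Leptois}.
prehensile tail (derived state '+') is shared by Bryoeus, Leptois, Ophiensis, and Stenana — a synapomorphy uniting that clade.
stipules present: derived state '+' in Leptois only — an autapomorphy, so it tells us nothing about relationships among taxa.
Only Bryoeus, Leptois, and Ophiensis show the derived state '+' for webbed digits, supporting them as a clade.
Most parsimonious ingroup topology: (((Ophiensis,(Leptois,Bryoeus)),Stenana),Stenina).
Changes per character on this tree: elongate rostrum: 1; hollow quills: 1; prehensile tail: 1; stipules present: 1; webbed digits: 1.
Total = 5.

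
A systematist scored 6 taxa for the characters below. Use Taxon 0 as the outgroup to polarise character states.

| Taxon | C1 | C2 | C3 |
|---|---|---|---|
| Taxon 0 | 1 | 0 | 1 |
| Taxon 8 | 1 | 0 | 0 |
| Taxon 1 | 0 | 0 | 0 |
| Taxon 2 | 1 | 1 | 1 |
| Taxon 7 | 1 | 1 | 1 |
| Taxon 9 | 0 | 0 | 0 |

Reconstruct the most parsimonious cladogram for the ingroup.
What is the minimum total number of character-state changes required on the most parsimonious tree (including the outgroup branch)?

Character polarity is set by the outgroup: the derived state is whichever differs from the outgroup's state, so for C1, C3 the derived state is '0', and for the remaining characters it is '1'.
Only Taxon 1 and Taxon 9 show the derived state '0' for C1, supporting them as a clade.
Only Taxon 2 and Taxon 7 show the derived state '1' for C2, supporting them as a clade.
Only Taxon 1, Taxon 8, and Taxon 9 show the derived state '0' for C3, supporting them as a clade.
Most parsimonious ingroup topology: ((Taxon 8,(Taxon 1,Taxon 9)),(Taxon 2,Taxon 7)).
Changes per character on this tree: C1: 1; C2: 1; C3: 1.
Total = 3.

3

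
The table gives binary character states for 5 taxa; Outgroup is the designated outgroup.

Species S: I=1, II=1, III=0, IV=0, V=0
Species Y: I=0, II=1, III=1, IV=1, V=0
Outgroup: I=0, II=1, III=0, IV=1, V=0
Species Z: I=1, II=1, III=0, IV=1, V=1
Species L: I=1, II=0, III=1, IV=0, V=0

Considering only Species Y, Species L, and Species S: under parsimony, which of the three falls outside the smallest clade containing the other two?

Character polarity is set by the outgroup: the derived state is whichever differs from the outgroup's state, so for II, IV the derived state is '0', and for the remaining characters it is '1'.
Only Species L, Species S, and Species Z show the derived state '1' for I, supporting them as a clade.
II: derived state '0' in Species L only — an autapomorphy, so it tells us nothing about relationships among taxa.
III (state '1') occurs in Species L and Species Y but conflicts with the nesting implied by the other characters — most parsimoniously interpreted as homoplasy.
IV: derived state '0' in Species L and Species S only — synapomorphy for {Species L, Species S}.
V: derived state '1' in Species Z only — an autapomorphy, so it tells us nothing about relationships among taxa.
Most parsimonious ingroup topology: ((Species Z,(Species L,Species S)),Species Y).
Species L and Species S share a more recent common ancestor with each other than either does with Species Y, so Species Y is the least closely related of the three.

Species Y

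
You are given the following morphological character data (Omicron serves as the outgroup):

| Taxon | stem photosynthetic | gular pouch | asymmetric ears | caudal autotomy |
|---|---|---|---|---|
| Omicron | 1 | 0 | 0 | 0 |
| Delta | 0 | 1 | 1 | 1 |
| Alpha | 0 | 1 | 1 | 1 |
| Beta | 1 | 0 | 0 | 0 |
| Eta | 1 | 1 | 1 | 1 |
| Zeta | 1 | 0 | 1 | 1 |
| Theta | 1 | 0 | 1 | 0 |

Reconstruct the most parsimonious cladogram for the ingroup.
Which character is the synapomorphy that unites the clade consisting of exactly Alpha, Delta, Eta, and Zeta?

caudal autotomy

Character polarity is set by the outgroup: the derived state is whichever differs from the outgroup's state, so for stem photosynthetic the derived state is '0', and for the remaining characters it is '1'.
stem photosynthetic (derived state '0') is shared by Alpha and Delta — a synapomorphy uniting that clade.
Only Alpha, Delta, and Eta show the derived state '1' for gular pouch, supporting them as a clade.
Only Alpha, Delta, Eta, Theta, and Zeta show the derived state '1' for asymmetric ears, supporting them as a clade.
caudal autotomy (derived state '1') is shared by Alpha, Delta, Eta, and Zeta — a synapomorphy uniting that clade.
Most parsimonious ingroup topology: (((((Delta,Alpha),Eta),Zeta),Theta),Beta).
The clade {Alpha, Delta, Eta, Zeta} is supported by caudal autotomy: its derived state '1' occurs in exactly those taxa and in no other taxon (including the outgroup).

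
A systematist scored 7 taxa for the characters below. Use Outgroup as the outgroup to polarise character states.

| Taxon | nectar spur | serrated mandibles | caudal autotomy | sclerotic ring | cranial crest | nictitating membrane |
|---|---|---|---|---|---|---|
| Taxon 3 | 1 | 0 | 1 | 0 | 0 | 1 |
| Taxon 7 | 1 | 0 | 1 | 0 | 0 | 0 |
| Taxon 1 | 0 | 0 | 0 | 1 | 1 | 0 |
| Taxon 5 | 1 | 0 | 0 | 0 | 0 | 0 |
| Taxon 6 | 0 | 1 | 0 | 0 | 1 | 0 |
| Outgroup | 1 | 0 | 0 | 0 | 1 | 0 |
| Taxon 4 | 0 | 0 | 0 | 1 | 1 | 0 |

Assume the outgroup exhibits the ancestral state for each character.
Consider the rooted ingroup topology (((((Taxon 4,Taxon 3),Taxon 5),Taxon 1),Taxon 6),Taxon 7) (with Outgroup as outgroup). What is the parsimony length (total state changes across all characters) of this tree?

Map each character onto (((((Taxon 4,Taxon 3),Taxon 5),Taxon 1),Taxon 6),Taxon 7) (rooted by Outgroup) and count the minimum state changes it requires (Fitch parsimony):
nectar spur: 3; serrated mandibles: 1; caudal autotomy: 2; sclerotic ring: 2; cranial crest: 3; nictitating membrane: 1.
Total tree length = 12.

12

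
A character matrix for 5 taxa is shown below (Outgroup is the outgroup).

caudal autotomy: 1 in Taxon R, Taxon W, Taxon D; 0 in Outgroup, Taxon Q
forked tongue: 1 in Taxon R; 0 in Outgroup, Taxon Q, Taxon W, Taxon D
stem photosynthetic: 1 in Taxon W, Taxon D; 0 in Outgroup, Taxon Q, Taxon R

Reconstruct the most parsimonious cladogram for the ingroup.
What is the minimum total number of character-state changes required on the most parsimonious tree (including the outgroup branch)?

The outgroup has state '0' for every character, so '1' is the derived state throughout.
caudal autotomy: derived state '1' in Taxon D, Taxon R, and Taxon W only — synapomorphy for {Taxon D, Taxon R, Taxon W}.
forked tongue (derived state '1') is unique to Taxon R (autapomorphy; uninformative for grouping).
stem photosynthetic (derived state '1') is shared by Taxon D and Taxon W — a synapomorphy uniting that clade.
Most parsimonious ingroup topology: (Taxon Q,((Taxon W,Taxon D),Taxon R)).
Changes per character on this tree: caudal autotomy: 1; forked tongue: 1; stem photosynthetic: 1.
Total = 3.

3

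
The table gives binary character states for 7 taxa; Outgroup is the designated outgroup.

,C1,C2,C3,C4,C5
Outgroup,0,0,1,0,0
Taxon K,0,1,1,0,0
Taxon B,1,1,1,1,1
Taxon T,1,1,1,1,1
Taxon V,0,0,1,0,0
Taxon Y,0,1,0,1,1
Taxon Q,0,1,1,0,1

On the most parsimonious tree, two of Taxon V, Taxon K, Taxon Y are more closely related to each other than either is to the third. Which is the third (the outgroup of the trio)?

Character polarity is set by the outgroup: the derived state is whichever differs from the outgroup's state, so for C3 the derived state is '0', and for the remaining characters it is '1'.
C1: derived state '1' in Taxon B and Taxon T only — synapomorphy for {Taxon B, Taxon T}.
C2 (derived state '1') is shared by Taxon B, Taxon K, Taxon Q, Taxon T, and Taxon Y — a synapomorphy uniting that clade.
C3 (derived state '0') is unique to Taxon Y (autapomorphy; uninformative for grouping).
C4 (derived state '1') is shared by Taxon B, Taxon T, and Taxon Y — a synapomorphy uniting that clade.
C5 (derived state '1') is shared by Taxon B, Taxon Q, Taxon T, and Taxon Y — a synapomorphy uniting that clade.
Most parsimonious ingroup topology: ((Taxon K,(((Taxon B,Taxon T),Taxon Y),Taxon Q)),Taxon V).
Taxon Y and Taxon K share a more recent common ancestor with each other than either does with Taxon V, so Taxon V is the least closely related of the three.

Taxon V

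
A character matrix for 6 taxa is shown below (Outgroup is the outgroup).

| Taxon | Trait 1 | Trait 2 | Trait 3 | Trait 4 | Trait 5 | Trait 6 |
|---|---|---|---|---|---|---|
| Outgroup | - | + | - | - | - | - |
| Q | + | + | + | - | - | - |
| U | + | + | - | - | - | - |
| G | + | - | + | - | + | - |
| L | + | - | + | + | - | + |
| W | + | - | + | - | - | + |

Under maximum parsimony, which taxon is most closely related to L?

Character polarity is set by the outgroup: the derived state is whichever differs from the outgroup's state, so for Trait 2 the derived state is '-', and for the remaining characters it is '+'.
All ingroup taxa share the derived state '+' for Trait 1; it defines the ingroup but does not resolve relationships within it.
Trait 2 (derived state '-') is shared by G, L, and W — a synapomorphy uniting that clade.
Trait 3: derived state '+' in G, L, Q, and W only — synapomorphy for {G, L, Q, W}.
Trait 4 (derived state '+') is unique to L (autapomorphy; uninformative for grouping).
Trait 5 (derived state '+') is unique to G (autapomorphy; uninformative for grouping).
Trait 6 (derived state '+') is shared by L and W — a synapomorphy uniting that clade.
Most parsimonious ingroup topology: ((Q,(G,(L,W))),U).
L and W form a cherry on this tree, so they are sister taxa.

W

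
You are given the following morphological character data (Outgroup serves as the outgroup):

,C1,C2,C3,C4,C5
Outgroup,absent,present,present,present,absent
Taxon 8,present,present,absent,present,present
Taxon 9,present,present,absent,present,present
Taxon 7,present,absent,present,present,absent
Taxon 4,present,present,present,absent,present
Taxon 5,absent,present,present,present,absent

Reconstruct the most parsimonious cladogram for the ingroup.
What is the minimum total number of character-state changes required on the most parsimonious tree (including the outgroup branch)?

5

Character polarity is set by the outgroup: the derived state is whichever differs from the outgroup's state, so for C2, C3, C4 the derived state is 'absent', and for the remaining characters it is 'present'.
C1: derived state 'present' in Taxon 4, Taxon 7, Taxon 8, and Taxon 9 only — synapomorphy for {Taxon 4, Taxon 7, Taxon 8, Taxon 9}.
C2 (derived state 'absent') is unique to Taxon 7 (autapomorphy; uninformative for grouping).
C3 (derived state 'absent') is shared by Taxon 8 and Taxon 9 — a synapomorphy uniting that clade.
C4 (derived state 'absent') is unique to Taxon 4 (autapomorphy; uninformative for grouping).
Only Taxon 4, Taxon 8, and Taxon 9 show the derived state 'present' for C5, supporting them as a clade.
Most parsimonious ingroup topology: ((((Taxon 8,Taxon 9),Taxon 4),Taxon 7),Taxon 5).
Changes per character on this tree: C1: 1; C2: 1; C3: 1; C4: 1; C5: 1.
Total = 5.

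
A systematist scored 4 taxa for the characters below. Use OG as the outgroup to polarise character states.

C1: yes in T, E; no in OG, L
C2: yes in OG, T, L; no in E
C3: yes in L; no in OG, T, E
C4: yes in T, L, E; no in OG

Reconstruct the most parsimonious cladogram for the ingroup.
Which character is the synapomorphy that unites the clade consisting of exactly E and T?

Character polarity is set by the outgroup: the derived state is whichever differs from the outgroup's state, so for C2 the derived state is 'no', and for the remaining characters it is 'yes'.
Only E and T show the derived state 'yes' for C1, supporting them as a clade.
C2: derived state 'no' in E only — an autapomorphy, so it tells us nothing about relationships among taxa.
C3 (derived state 'yes') is unique to L (autapomorphy; uninformative for grouping).
All ingroup taxa share the derived state 'yes' for C4; it defines the ingroup but does not resolve relationships within it.
Most parsimonious ingroup topology: ((T,E),L).
The clade {E, T} is supported by C1: its derived state 'yes' occurs in exactly those taxa and in no other taxon (including the outgroup).

C1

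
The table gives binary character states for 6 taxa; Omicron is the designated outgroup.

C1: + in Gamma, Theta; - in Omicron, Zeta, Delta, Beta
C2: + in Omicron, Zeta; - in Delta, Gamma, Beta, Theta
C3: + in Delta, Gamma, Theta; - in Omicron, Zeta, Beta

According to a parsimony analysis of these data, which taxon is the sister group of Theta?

Gamma

Character polarity is set by the outgroup: the derived state is whichever differs from the outgroup's state, so for C2 the derived state is '-', and for the remaining characters it is '+'.
C1: derived state '+' in Gamma and Theta only — synapomorphy for {Gamma, Theta}.
C2 (derived state '-') is shared by Beta, Delta, Gamma, and Theta — a synapomorphy uniting that clade.
C3 (derived state '+') is shared by Delta, Gamma, and Theta — a synapomorphy uniting that clade.
Most parsimonious ingroup topology: (Zeta,((Delta,(Gamma,Theta)),Beta)).
Theta and Gamma form a cherry on this tree, so they are sister taxa.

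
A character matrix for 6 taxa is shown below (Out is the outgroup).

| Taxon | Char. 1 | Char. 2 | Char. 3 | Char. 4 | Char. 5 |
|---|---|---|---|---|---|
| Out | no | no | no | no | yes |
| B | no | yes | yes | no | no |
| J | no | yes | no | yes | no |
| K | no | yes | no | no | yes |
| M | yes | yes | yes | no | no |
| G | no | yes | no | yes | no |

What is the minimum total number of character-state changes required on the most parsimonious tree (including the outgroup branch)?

Character polarity is set by the outgroup: the derived state is whichever differs from the outgroup's state, so for Char. 5 the derived state is 'no', and for the remaining characters it is 'yes'.
Char. 1 (derived state 'yes') is unique to M (autapomorphy; uninformative for grouping).
Char. 2 (derived state 'yes') is shared by all ingroup taxa — unites the whole ingroup.
Only B and M show the derived state 'yes' for Char. 3, supporting them as a clade.
Only G and J show the derived state 'yes' for Char. 4, supporting them as a clade.
Char. 5 (derived state 'no') is shared by B, G, J, and M — a synapomorphy uniting that clade.
Most parsimonious ingroup topology: (((B,M),(J,G)),K).
Changes per character on this tree: Char. 1: 1; Char. 2: 1; Char. 3: 1; Char. 4: 1; Char. 5: 1.
Total = 5.

5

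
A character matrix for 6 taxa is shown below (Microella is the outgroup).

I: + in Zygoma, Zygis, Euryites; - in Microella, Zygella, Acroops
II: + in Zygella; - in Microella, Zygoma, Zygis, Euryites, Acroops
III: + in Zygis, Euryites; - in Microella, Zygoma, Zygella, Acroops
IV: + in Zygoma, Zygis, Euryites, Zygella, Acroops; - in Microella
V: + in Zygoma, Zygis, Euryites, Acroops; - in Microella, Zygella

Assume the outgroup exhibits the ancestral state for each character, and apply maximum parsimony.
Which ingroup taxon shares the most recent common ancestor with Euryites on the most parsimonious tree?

Zygis

The outgroup has state '-' for every character, so '+' is the derived state throughout.
I: derived state '+' in Euryites, Zygis, and Zygoma only — synapomorphy for {Euryites, Zygis, Zygoma}.
II (derived state '+') is unique to Zygella (autapomorphy; uninformative for grouping).
III (derived state '+') is shared by Euryites and Zygis — a synapomorphy uniting that clade.
All ingroup taxa share the derived state '+' for IV; it defines the ingroup but does not resolve relationships within it.
Only Acroops, Euryites, Zygis, and Zygoma show the derived state '+' for V, supporting them as a clade.
Most parsimonious ingroup topology: (((Zygoma,(Zygis,Euryites)),Acroops),Zygella).
Euryites and Zygis form a cherry on this tree, so they are sister taxa.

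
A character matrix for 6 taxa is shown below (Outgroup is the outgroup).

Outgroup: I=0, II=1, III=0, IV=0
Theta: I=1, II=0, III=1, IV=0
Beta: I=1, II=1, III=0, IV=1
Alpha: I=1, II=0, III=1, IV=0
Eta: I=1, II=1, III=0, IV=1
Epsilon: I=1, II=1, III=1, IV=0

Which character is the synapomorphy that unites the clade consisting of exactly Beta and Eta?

IV

Character polarity is set by the outgroup: the derived state is whichever differs from the outgroup's state, so for II the derived state is '0', and for the remaining characters it is '1'.
I (derived state '1') is shared by all ingroup taxa — unites the whole ingroup.
II (derived state '0') is shared by Alpha and Theta — a synapomorphy uniting that clade.
Only Alpha, Epsilon, and Theta show the derived state '1' for III, supporting them as a clade.
IV (derived state '1') is shared by Beta and Eta — a synapomorphy uniting that clade.
Most parsimonious ingroup topology: (((Theta,Alpha),Epsilon),(Beta,Eta)).
The clade {Beta, Eta} is supported by IV: its derived state '1' occurs in exactly those taxa and in no other taxon (including the outgroup).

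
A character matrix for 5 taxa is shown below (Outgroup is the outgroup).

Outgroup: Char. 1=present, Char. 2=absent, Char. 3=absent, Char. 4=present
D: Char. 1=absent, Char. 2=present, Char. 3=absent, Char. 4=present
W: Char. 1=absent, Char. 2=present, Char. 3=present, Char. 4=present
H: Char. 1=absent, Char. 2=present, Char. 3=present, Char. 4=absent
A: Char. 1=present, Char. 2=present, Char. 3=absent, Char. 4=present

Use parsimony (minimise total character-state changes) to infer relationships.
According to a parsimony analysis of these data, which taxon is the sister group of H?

Character polarity is set by the outgroup: the derived state is whichever differs from the outgroup's state, so for Char. 1, Char. 4 the derived state is 'absent', and for the remaining characters it is 'present'.
Only D, H, and W show the derived state 'absent' for Char. 1, supporting them as a clade.
Char. 2 (derived state 'present') is shared by all ingroup taxa — unites the whole ingroup.
Char. 3 (derived state 'present') is shared by H and W — a synapomorphy uniting that clade.
Char. 4 (derived state 'absent') is unique to H (autapomorphy; uninformative for grouping).
Most parsimonious ingroup topology: ((D,(W,H)),A).
H and W form a cherry on this tree, so they are sister taxa.

W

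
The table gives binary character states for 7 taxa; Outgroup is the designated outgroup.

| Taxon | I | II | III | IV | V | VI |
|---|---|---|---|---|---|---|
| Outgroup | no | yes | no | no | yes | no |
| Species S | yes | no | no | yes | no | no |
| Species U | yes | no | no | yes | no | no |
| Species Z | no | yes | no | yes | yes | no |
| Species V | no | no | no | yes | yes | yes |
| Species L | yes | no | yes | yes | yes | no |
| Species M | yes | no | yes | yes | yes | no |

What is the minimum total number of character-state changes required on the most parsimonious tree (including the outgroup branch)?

Character polarity is set by the outgroup: the derived state is whichever differs from the outgroup's state, so for II, V the derived state is 'no', and for the remaining characters it is 'yes'.
Only Species L, Species M, Species S, and Species U show the derived state 'yes' for I, supporting them as a clade.
II (derived state 'no') is shared by Species L, Species M, Species S, Species U, and Species V — a synapomorphy uniting that clade.
III (derived state 'yes') is shared by Species L and Species M — a synapomorphy uniting that clade.
IV (derived state 'yes') is shared by all ingroup taxa — unites the whole ingroup.
Only Species S and Species U show the derived state 'no' for V, supporting them as a clade.
VI: derived state 'yes' in Species V only — an autapomorphy, so it tells us nothing about relationships among taxa.
Most parsimonious ingroup topology: ((((Species S,Species U),(Species L,Species M)),Species V),Species Z).
Changes per character on this tree: I: 1; II: 1; III: 1; IV: 1; V: 1; VI: 1.
Total = 6.

6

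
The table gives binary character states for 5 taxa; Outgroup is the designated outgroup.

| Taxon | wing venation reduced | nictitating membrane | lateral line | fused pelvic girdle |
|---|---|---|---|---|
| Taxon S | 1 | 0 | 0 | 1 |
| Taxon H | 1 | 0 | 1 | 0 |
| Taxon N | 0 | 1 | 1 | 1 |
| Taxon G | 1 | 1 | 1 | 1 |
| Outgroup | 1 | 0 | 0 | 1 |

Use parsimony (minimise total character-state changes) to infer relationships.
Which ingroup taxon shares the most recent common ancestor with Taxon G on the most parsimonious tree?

Character polarity is set by the outgroup: the derived state is whichever differs from the outgroup's state, so for wing venation reduced, fused pelvic girdle the derived state is '0', and for the remaining characters it is '1'.
wing venation reduced: derived state '0' in Taxon N only — an autapomorphy, so it tells us nothing about relationships among taxa.
nictitating membrane (derived state '1') is shared by Taxon G and Taxon N — a synapomorphy uniting that clade.
lateral line: derived state '1' in Taxon G, Taxon H, and Taxon N only — synapomorphy for {Taxon G, Taxon H, Taxon N}.
fused pelvic girdle: derived state '0' in Taxon H only — an autapomorphy, so it tells us nothing about relationships among taxa.
Most parsimonious ingroup topology: (((Taxon N,Taxon G),Taxon H),Taxon S).
Taxon G and Taxon N form a cherry on this tree, so they are sister taxa.

Taxon N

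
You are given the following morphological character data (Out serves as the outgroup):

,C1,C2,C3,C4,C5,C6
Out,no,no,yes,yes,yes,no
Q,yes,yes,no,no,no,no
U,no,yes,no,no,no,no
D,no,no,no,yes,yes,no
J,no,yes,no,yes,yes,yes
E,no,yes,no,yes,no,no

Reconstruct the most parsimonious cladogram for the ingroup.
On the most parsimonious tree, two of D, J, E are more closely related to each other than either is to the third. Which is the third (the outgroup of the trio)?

D

Character polarity is set by the outgroup: the derived state is whichever differs from the outgroup's state, so for C3, C4, C5 the derived state is 'no', and for the remaining characters it is 'yes'.
C1: derived state 'yes' in Q only — an autapomorphy, so it tells us nothing about relationships among taxa.
Only E, J, Q, and U show the derived state 'yes' for C2, supporting them as a clade.
All ingroup taxa share the derived state 'no' for C3; it defines the ingroup but does not resolve relationships within it.
C4: derived state 'no' in Q and U only — synapomorphy for {Q, U}.
C5 (derived state 'no') is shared by E, Q, and U — a synapomorphy uniting that clade.
C6: derived state 'yes' in J only — an autapomorphy, so it tells us nothing about relationships among taxa.
Most parsimonious ingroup topology: ((((Q,U),E),J),D).
J and E share a more recent common ancestor with each other than either does with D, so D is the least closely related of the three.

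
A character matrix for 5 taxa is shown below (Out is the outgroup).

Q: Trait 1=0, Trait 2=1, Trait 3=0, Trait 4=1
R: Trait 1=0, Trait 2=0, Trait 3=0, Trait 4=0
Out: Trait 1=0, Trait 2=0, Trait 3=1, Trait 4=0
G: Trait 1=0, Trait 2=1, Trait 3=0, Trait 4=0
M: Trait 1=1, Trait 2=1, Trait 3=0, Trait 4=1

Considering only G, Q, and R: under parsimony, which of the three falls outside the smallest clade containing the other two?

R

Character polarity is set by the outgroup: the derived state is whichever differs from the outgroup's state, so for Trait 3 the derived state is '0', and for the remaining characters it is '1'.
Trait 1 (derived state '1') is unique to M (autapomorphy; uninformative for grouping).
Trait 2 (derived state '1') is shared by G, M, and Q — a synapomorphy uniting that clade.
Trait 3 (derived state '0') is shared by all ingroup taxa — unites the whole ingroup.
Trait 4: derived state '1' in M and Q only — synapomorphy for {M, Q}.
Most parsimonious ingroup topology: (R,((Q,M),G)).
Q and G share a more recent common ancestor with each other than either does with R, so R is the least closely related of the three.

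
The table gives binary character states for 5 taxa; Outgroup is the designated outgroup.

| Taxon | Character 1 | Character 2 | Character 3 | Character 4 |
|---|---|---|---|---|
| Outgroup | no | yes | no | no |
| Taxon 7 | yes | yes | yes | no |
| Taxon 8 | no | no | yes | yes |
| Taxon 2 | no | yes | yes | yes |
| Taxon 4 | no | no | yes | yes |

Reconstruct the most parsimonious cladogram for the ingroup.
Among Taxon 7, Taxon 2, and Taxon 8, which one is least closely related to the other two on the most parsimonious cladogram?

Taxon 7

Character polarity is set by the outgroup: the derived state is whichever differs from the outgroup's state, so for Character 2 the derived state is 'no', and for the remaining characters it is 'yes'.
Character 1 (derived state 'yes') is unique to Taxon 7 (autapomorphy; uninformative for grouping).
Character 2 (derived state 'no') is shared by Taxon 4 and Taxon 8 — a synapomorphy uniting that clade.
Character 3 (derived state 'yes') is shared by all ingroup taxa — unites the whole ingroup.
Character 4 (derived state 'yes') is shared by Taxon 2, Taxon 4, and Taxon 8 — a synapomorphy uniting that clade.
Most parsimonious ingroup topology: (Taxon 7,((Taxon 8,Taxon 4),Taxon 2)).
Taxon 8 and Taxon 2 share a more recent common ancestor with each other than either does with Taxon 7, so Taxon 7 is the least closely related of the three.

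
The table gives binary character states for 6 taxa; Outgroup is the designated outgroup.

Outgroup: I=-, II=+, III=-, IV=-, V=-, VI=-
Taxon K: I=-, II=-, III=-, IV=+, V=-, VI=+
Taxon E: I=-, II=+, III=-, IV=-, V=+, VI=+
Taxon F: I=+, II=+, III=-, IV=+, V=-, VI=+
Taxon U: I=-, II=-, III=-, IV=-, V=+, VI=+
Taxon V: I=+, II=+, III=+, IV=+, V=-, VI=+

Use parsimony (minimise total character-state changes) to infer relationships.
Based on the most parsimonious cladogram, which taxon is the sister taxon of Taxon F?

Character polarity is set by the outgroup: the derived state is whichever differs from the outgroup's state, so for II the derived state is '-', and for the remaining characters it is '+'.
Only Taxon F and Taxon V show the derived state '+' for I, supporting them as a clade.
II groups Taxon K and Taxon U, which is incompatible with the clades supported by the remaining characters; treating it as convergent (homoplasy) costs fewer steps than any alternative tree.
III (derived state '+') is unique to Taxon V (autapomorphy; uninformative for grouping).
IV: derived state '+' in Taxon F, Taxon K, and Taxon V only — synapomorphy for {Taxon F, Taxon K, Taxon V}.
Only Taxon E and Taxon U show the derived state '+' for V, supporting them as a clade.
VI (derived state '+') is shared by all ingroup taxa — unites the whole ingroup.
Most parsimonious ingroup topology: ((Taxon K,(Taxon F,Taxon V)),(Taxon E,Taxon U)).
Taxon F and Taxon V form a cherry on this tree, so they are sister taxa.

Taxon V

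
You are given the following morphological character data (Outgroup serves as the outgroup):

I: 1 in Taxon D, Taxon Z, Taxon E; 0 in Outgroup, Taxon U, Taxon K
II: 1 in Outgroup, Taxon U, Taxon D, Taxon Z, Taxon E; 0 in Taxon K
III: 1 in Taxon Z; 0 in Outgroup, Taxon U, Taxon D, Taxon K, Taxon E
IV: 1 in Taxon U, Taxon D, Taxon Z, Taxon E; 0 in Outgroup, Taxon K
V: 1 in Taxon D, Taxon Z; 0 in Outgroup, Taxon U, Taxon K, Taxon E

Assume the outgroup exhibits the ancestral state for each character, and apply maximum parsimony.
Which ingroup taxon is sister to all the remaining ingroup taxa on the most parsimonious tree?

Character polarity is set by the outgroup: the derived state is whichever differs from the outgroup's state, so for II the derived state is '0', and for the remaining characters it is '1'.
I (derived state '1') is shared by Taxon D, Taxon E, and Taxon Z — a synapomorphy uniting that clade.
II: derived state '0' in Taxon K only — an autapomorphy, so it tells us nothing about relationships among taxa.
III (derived state '1') is unique to Taxon Z (autapomorphy; uninformative for grouping).
IV: derived state '1' in Taxon D, Taxon E, Taxon U, and Taxon Z only — synapomorphy for {Taxon D, Taxon E, Taxon U, Taxon Z}.
V: derived state '1' in Taxon D and Taxon Z only — synapomorphy for {Taxon D, Taxon Z}.
Most parsimonious ingroup topology: ((Taxon U,((Taxon D,Taxon Z),Taxon E)),Taxon K).
Taxon K is sister to the clade containing all other ingroup taxa, so it is the earliest-diverging (most basal) ingroup lineage.

Taxon K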